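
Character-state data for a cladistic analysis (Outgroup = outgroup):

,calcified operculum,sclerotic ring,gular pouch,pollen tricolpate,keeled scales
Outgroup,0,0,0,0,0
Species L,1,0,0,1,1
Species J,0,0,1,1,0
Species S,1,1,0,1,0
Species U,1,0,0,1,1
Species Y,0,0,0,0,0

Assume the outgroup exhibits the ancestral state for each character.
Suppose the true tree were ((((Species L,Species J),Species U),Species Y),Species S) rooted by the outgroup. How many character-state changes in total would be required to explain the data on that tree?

9

Map each character onto ((((Species L,Species J),Species U),Species Y),Species S) (rooted by Outgroup) and count the minimum state changes it requires (Fitch parsimony):
calcified operculum: 3; sclerotic ring: 1; gular pouch: 1; pollen tricolpate: 2; keeled scales: 2.
Total tree length = 9.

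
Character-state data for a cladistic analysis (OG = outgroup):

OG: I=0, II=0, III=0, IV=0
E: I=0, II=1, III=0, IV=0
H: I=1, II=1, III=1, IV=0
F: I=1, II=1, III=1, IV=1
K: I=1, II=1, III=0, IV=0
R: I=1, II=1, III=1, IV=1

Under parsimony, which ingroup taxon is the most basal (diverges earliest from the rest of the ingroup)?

The outgroup has state '0' for every character, so '1' is the derived state throughout.
Only F, H, K, and R show the derived state '1' for I, supporting them as a clade.
All ingroup taxa share the derived state '1' for II; it defines the ingroup but does not resolve relationships within it.
III: derived state '1' in F, H, and R only — synapomorphy for {F, H, R}.
IV (derived state '1') is shared by F and R — a synapomorphy uniting that clade.
Most parsimonious ingroup topology: (E,((H,(F,R)),K)).
E is sister to the clade containing all other ingroup taxa, so it is the earliest-diverging (most basal) ingroup lineage.

E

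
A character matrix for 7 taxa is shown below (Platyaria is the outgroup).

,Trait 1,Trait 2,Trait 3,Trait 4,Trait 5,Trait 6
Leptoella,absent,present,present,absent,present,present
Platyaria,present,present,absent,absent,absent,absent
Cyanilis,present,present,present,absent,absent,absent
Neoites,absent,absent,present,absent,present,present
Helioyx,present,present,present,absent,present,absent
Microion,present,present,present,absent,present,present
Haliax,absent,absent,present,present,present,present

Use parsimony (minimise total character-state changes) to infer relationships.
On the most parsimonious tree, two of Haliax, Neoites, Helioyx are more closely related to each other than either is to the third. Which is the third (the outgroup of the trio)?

Helioyx

Character polarity is set by the outgroup: the derived state is whichever differs from the outgroup's state, so for Trait 1, Trait 2 the derived state is 'absent', and for the remaining characters it is 'present'.
Trait 1: derived state 'absent' in Haliax, Leptoella, and Neoites only — synapomorphy for {Haliax, Leptoella, Neoites}.
Trait 2 (derived state 'absent') is shared by Haliax and Neoites — a synapomorphy uniting that clade.
All ingroup taxa share the derived state 'present' for Trait 3; it defines the ingroup but does not resolve relationships within it.
Trait 4: derived state 'present' in Haliax only — an autapomorphy, so it tells us nothing about relationships among taxa.
Trait 5: derived state 'present' in Haliax, Helioyx, Leptoella, Microion, and Neoites only — synapomorphy for {Haliax, Helioyx, Leptoella, Microion, Neoites}.
Trait 6 (derived state 'present') is shared by Haliax, Leptoella, Microion, and Neoites — a synapomorphy uniting that clade.
Most parsimonious ingroup topology: (((Microion,((Haliax,Neoites),Leptoella)),Helioyx),Cyanilis).
Haliax and Neoites share a more recent common ancestor with each other than either does with Helioyx, so Helioyx is the least closely related of the three.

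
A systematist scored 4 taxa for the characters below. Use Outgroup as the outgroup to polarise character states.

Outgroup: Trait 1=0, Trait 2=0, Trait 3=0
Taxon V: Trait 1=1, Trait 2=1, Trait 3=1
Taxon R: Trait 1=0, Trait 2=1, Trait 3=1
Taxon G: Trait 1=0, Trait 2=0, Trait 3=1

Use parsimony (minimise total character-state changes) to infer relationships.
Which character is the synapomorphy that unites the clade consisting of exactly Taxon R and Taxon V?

Trait 2

The outgroup has state '0' for every character, so '1' is the derived state throughout.
Trait 1 (derived state '1') is unique to Taxon V (autapomorphy; uninformative for grouping).
Trait 2: derived state '1' in Taxon R and Taxon V only — synapomorphy for {Taxon R, Taxon V}.
Trait 3 (derived state '1') is shared by all ingroup taxa — unites the whole ingroup.
Most parsimonious ingroup topology: ((Taxon V,Taxon R),Taxon G).
The clade {Taxon R, Taxon V} is supported by Trait 2: its derived state '1' occurs in exactly those taxa and in no other taxon (including the outgroup).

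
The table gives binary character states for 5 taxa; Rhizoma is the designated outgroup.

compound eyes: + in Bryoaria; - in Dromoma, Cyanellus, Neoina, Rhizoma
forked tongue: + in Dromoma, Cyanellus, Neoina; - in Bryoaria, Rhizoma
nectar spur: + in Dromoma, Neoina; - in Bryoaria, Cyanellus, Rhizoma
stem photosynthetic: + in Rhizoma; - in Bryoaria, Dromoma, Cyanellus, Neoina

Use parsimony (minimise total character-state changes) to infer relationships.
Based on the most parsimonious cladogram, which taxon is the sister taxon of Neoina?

Dromoma

Character polarity is set by the outgroup: the derived state is whichever differs from the outgroup's state, so for stem photosynthetic the derived state is '-', and for the remaining characters it is '+'.
compound eyes: derived state '+' in Bryoaria only — an autapomorphy, so it tells us nothing about relationships among taxa.
Only Cyanellus, Dromoma, and Neoina show the derived state '+' for forked tongue, supporting them as a clade.
nectar spur: derived state '+' in Dromoma and Neoina only — synapomorphy for {Dromoma, Neoina}.
stem photosynthetic (derived state '-') is shared by all ingroup taxa — unites the whole ingroup.
Most parsimonious ingroup topology: (((Dromoma,Neoina),Cyanellus),Bryoaria).
Neoina and Dromoma form a cherry on this tree, so they are sister taxa.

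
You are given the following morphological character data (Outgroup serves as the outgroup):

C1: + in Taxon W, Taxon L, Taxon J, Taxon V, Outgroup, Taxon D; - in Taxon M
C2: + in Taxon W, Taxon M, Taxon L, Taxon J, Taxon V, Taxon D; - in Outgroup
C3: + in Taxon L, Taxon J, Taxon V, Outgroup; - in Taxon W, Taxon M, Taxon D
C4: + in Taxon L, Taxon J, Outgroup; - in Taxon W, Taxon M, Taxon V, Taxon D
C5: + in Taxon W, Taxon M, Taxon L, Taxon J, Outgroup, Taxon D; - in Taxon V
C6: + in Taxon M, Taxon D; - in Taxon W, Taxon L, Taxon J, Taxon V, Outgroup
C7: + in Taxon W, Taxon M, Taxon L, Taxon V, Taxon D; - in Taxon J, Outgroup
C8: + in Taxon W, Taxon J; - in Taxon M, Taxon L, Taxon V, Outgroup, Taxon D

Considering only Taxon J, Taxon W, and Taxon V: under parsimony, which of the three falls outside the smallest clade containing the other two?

Taxon J

Character polarity is set by the outgroup: the derived state is whichever differs from the outgroup's state, so for C1, C3, C4, C5 the derived state is '-', and for the remaining characters it is '+'.
C1 (derived state '-') is unique to Taxon M (autapomorphy; uninformative for grouping).
All ingroup taxa share the derived state '+' for C2; it defines the ingroup but does not resolve relationships within it.
Only Taxon D, Taxon M, and Taxon W show the derived state '-' for C3, supporting them as a clade.
Only Taxon D, Taxon M, Taxon V, and Taxon W show the derived state '-' for C4, supporting them as a clade.
C5: derived state '-' in Taxon V only — an autapomorphy, so it tells us nothing about relationships among taxa.
C6: derived state '+' in Taxon D and Taxon M only — synapomorphy for {Taxon D, Taxon M}.
C7: derived state '+' in Taxon D, Taxon L, Taxon M, Taxon V, and Taxon W only — synapomorphy for {Taxon D, Taxon L, Taxon M, Taxon V, Taxon W}.
C8 (state '+') occurs in Taxon J and Taxon W but conflicts with the nesting implied by the other characters — most parsimoniously interpreted as homoplasy.
Most parsimonious ingroup topology: ((Taxon L,(((Taxon D,Taxon M),Taxon W),Taxon V)),Taxon J).
Taxon V and Taxon W share a more recent common ancestor with each other than either does with Taxon J, so Taxon J is the least closely related of the three.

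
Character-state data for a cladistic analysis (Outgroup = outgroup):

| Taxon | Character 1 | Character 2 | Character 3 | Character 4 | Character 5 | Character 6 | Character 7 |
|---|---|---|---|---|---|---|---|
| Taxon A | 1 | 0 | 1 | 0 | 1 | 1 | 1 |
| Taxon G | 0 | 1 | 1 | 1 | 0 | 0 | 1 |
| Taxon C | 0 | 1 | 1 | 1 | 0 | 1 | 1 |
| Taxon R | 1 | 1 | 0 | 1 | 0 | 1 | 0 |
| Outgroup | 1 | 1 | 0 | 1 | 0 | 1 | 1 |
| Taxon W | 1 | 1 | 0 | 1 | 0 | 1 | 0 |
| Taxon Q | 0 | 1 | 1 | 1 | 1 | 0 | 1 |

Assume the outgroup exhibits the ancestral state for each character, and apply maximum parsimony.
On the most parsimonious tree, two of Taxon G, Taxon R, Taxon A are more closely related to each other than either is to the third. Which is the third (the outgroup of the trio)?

Character polarity is set by the outgroup: the derived state is whichever differs from the outgroup's state, so for Character 1, Character 2, Character 4, Character 6, Character 7 the derived state is '0', and for the remaining characters it is '1'.
Character 1 (derived state '0') is shared by Taxon C, Taxon G, and Taxon Q — a synapomorphy uniting that clade.
Character 2 (derived state '0') is unique to Taxon A (autapomorphy; uninformative for grouping).
Character 3 (derived state '1') is shared by Taxon A, Taxon C, Taxon G, and Taxon Q — a synapomorphy uniting that clade.
Character 4: derived state '0' in Taxon A only — an autapomorphy, so it tells us nothing about relationships among taxa.
Character 5 (state '1') occurs in Taxon A and Taxon Q but conflicts with the nesting implied by the other characters — most parsimoniously interpreted as homoplasy.
Character 6: derived state '0' in Taxon G and Taxon Q only — synapomorphy for {Taxon G, Taxon Q}.
Only Taxon R and Taxon W show the derived state '0' for Character 7, supporting them as a clade.
Most parsimonious ingroup topology: ((((Taxon Q,Taxon G),Taxon C),Taxon A),(Taxon R,Taxon W)).
Taxon G and Taxon A share a more recent common ancestor with each other than either does with Taxon R, so Taxon R is the least closely related of the three.

Taxon R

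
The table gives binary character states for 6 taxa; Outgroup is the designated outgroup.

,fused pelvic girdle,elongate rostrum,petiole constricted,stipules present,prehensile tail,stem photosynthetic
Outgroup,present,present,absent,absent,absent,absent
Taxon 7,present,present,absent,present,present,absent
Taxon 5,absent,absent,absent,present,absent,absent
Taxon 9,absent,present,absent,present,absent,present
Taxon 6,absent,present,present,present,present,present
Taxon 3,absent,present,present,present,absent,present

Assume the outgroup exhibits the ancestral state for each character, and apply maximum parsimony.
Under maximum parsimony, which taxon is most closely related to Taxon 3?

Taxon 6

Character polarity is set by the outgroup: the derived state is whichever differs from the outgroup's state, so for fused pelvic girdle, elongate rostrum the derived state is 'absent', and for the remaining characters it is 'present'.
fused pelvic girdle (derived state 'absent') is shared by Taxon 3, Taxon 5, Taxon 6, and Taxon 9 — a synapomorphy uniting that clade.
elongate rostrum: derived state 'absent' in Taxon 5 only — an autapomorphy, so it tells us nothing about relationships among taxa.
petiole constricted: derived state 'present' in Taxon 3 and Taxon 6 only — synapomorphy for {Taxon 3, Taxon 6}.
stipules present (derived state 'present') is shared by all ingroup taxa — unites the whole ingroup.
prehensile tail (state 'present') occurs in Taxon 6 and Taxon 7 but conflicts with the nesting implied by the other characters — most parsimoniously interpreted as homoplasy.
stem photosynthetic (derived state 'present') is shared by Taxon 3, Taxon 6, and Taxon 9 — a synapomorphy uniting that clade.
Most parsimonious ingroup topology: (Taxon 7,(Taxon 5,(Taxon 9,(Taxon 6,Taxon 3)))).
Taxon 3 and Taxon 6 form a cherry on this tree, so they are sister taxa.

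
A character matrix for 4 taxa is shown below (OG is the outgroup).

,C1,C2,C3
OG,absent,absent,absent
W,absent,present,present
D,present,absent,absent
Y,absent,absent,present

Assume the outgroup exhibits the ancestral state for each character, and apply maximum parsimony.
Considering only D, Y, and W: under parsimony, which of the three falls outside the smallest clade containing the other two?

The outgroup has state 'absent' for every character, so 'present' is the derived state throughout.
C1: derived state 'present' in D only — an autapomorphy, so it tells us nothing about relationships among taxa.
C2 (derived state 'present') is unique to W (autapomorphy; uninformative for grouping).
C3: derived state 'present' in W and Y only — synapomorphy for {W, Y}.
Most parsimonious ingroup topology: ((W,Y),D).
W and Y share a more recent common ancestor with each other than either does with D, so D is the least closely related of the three.

D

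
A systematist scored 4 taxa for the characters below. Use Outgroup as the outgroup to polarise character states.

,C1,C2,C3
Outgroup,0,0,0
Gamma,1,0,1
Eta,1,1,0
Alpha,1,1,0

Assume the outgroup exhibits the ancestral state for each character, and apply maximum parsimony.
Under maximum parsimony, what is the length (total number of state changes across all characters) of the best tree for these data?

The outgroup has state '0' for every character, so '1' is the derived state throughout.
All ingroup taxa share the derived state '1' for C1; it defines the ingroup but does not resolve relationships within it.
C2: derived state '1' in Alpha and Eta only — synapomorphy for {Alpha, Eta}.
C3 (derived state '1') is unique to Gamma (autapomorphy; uninformative for grouping).
Most parsimonious ingroup topology: (Gamma,(Eta,Alpha)).
Changes per character on this tree: C1: 1; C2: 1; C3: 1.
Total = 3.

3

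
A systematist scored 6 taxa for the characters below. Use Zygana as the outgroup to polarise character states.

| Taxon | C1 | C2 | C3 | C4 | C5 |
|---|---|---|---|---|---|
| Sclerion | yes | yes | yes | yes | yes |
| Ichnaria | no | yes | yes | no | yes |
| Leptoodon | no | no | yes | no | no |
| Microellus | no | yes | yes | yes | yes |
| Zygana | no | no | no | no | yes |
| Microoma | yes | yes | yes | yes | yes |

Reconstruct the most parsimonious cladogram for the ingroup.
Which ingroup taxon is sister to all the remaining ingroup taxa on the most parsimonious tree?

Leptoodon

Character polarity is set by the outgroup: the derived state is whichever differs from the outgroup's state, so for C5 the derived state is 'no', and for the remaining characters it is 'yes'.
C1 (derived state 'yes') is shared by Microoma and Sclerion — a synapomorphy uniting that clade.
C2 (derived state 'yes') is shared by Ichnaria, Microellus, Microoma, and Sclerion — a synapomorphy uniting that clade.
All ingroup taxa share the derived state 'yes' for C3; it defines the ingroup but does not resolve relationships within it.
Only Microellus, Microoma, and Sclerion show the derived state 'yes' for C4, supporting them as a clade.
C5 (derived state 'no') is unique to Leptoodon (autapomorphy; uninformative for grouping).
Most parsimonious ingroup topology: ((((Sclerion,Microoma),Microellus),Ichnaria),Leptoodon).
Leptoodon is sister to the clade containing all other ingroup taxa, so it is the earliest-diverging (most basal) ingroup lineage.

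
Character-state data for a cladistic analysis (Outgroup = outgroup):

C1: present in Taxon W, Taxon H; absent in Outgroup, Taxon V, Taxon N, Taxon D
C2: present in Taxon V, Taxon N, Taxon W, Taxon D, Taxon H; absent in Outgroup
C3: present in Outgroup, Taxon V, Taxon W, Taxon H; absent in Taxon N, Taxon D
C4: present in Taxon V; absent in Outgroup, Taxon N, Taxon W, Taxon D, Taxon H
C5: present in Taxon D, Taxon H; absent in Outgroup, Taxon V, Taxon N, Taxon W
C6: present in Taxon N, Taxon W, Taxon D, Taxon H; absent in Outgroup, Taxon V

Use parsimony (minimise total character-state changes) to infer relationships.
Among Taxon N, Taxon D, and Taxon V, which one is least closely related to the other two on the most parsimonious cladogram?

Character polarity is set by the outgroup: the derived state is whichever differs from the outgroup's state, so for C3 the derived state is 'absent', and for the remaining characters it is 'present'.
C1 (derived state 'present') is shared by Taxon H and Taxon W — a synapomorphy uniting that clade.
C2 (derived state 'present') is shared by all ingroup taxa — unites the whole ingroup.
C3 (derived state 'absent') is shared by Taxon D and Taxon N — a synapomorphy uniting that clade.
C4 (derived state 'present') is unique to Taxon V (autapomorphy; uninformative for grouping).
C5 (state 'present') occurs in Taxon D and Taxon H but conflicts with the nesting implied by the other characters — most parsimoniously interpreted as homoplasy.
C6 (derived state 'present') is shared by Taxon D, Taxon H, Taxon N, and Taxon W — a synapomorphy uniting that clade.
Most parsimonious ingroup topology: (((Taxon H,Taxon W),(Taxon D,Taxon N)),Taxon V).
Taxon N and Taxon D share a more recent common ancestor with each other than either does with Taxon V, so Taxon V is the least closely related of the three.

Taxon V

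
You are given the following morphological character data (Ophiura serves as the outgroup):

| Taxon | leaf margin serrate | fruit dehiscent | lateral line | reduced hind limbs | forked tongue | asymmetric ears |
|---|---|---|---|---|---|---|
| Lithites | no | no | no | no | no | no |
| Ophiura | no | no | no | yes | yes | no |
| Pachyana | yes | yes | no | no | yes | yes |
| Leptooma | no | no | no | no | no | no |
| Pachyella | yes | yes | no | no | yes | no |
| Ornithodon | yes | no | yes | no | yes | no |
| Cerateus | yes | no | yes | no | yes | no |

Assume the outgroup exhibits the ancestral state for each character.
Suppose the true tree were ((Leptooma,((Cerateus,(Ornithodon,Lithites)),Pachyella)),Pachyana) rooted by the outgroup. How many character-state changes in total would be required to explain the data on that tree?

Map each character onto ((Leptooma,((Cerateus,(Ornithodon,Lithites)),Pachyella)),Pachyana) (rooted by Ophiura) and count the minimum state changes it requires (Fitch parsimony):
leaf margin serrate: 3; fruit dehiscent: 2; lateral line: 2; reduced hind limbs: 1; forked tongue: 2; asymmetric ears: 1.
Total tree length = 11.

11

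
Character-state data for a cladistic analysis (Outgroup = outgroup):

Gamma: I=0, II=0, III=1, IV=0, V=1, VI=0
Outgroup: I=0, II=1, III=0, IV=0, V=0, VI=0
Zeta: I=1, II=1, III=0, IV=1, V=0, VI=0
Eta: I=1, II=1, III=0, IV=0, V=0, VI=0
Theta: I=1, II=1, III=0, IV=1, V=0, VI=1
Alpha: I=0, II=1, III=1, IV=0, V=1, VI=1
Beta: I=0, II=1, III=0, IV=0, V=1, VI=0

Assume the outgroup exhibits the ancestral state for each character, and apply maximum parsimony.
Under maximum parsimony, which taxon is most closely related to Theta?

Character polarity is set by the outgroup: the derived state is whichever differs from the outgroup's state, so for II the derived state is '0', and for the remaining characters it is '1'.
I (derived state '1') is shared by Eta, Theta, and Zeta — a synapomorphy uniting that clade.
II (derived state '0') is unique to Gamma (autapomorphy; uninformative for grouping).
III (derived state '1') is shared by Alpha and Gamma — a synapomorphy uniting that clade.
Only Theta and Zeta show the derived state '1' for IV, supporting them as a clade.
Only Alpha, Beta, and Gamma show the derived state '1' for V, supporting them as a clade.
VI (state '1') occurs in Alpha and Theta but conflicts with the nesting implied by the other characters — most parsimoniously interpreted as homoplasy.
Most parsimonious ingroup topology: ((Beta,(Alpha,Gamma)),((Zeta,Theta),Eta)).
Theta and Zeta form a cherry on this tree, so they are sister taxa.

Zeta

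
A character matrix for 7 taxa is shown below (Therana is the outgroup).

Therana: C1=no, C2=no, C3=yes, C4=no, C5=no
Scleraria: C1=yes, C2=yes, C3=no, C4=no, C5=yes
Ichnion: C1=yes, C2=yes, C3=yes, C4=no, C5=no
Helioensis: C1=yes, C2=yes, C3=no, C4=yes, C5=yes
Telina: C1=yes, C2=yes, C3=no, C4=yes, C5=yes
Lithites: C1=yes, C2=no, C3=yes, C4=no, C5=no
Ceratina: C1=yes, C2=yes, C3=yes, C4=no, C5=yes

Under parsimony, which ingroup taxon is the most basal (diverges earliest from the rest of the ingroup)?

Lithites

Character polarity is set by the outgroup: the derived state is whichever differs from the outgroup's state, so for C3 the derived state is 'no', and for the remaining characters it is 'yes'.
All ingroup taxa share the derived state 'yes' for C1; it defines the ingroup but does not resolve relationships within it.
C2 (derived state 'yes') is shared by Ceratina, Helioensis, Ichnion, Scleraria, and Telina — a synapomorphy uniting that clade.
C3 (derived state 'no') is shared by Helioensis, Scleraria, and Telina — a synapomorphy uniting that clade.
C4: derived state 'yes' in Helioensis and Telina only — synapomorphy for {Helioensis, Telina}.
C5 (derived state 'yes') is shared by Ceratina, Helioensis, Scleraria, and Telina — a synapomorphy uniting that clade.
Most parsimonious ingroup topology: ((((Scleraria,(Helioensis,Telina)),Ceratina),Ichnion),Lithites).
Lithites is sister to the clade containing all other ingroup taxa, so it is the earliest-diverging (most basal) ingroup lineage.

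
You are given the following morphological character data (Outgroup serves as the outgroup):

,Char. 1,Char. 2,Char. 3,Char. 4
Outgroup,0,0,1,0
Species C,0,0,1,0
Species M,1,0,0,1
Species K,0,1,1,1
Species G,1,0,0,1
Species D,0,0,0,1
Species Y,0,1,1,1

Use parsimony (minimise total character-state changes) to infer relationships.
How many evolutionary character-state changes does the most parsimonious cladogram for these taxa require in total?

4

Character polarity is set by the outgroup: the derived state is whichever differs from the outgroup's state, so for Char. 3 the derived state is '0', and for the remaining characters it is '1'.
Char. 1 (derived state '1') is shared by Species G and Species M — a synapomorphy uniting that clade.
Char. 2: derived state '1' in Species K and Species Y only — synapomorphy for {Species K, Species Y}.
Char. 3: derived state '0' in Species D, Species G, and Species M only — synapomorphy for {Species D, Species G, Species M}.
Char. 4: derived state '1' in Species D, Species G, Species K, Species M, and Species Y only — synapomorphy for {Species D, Species G, Species K, Species M, Species Y}.
Most parsimonious ingroup topology: (Species C,(((Species M,Species G),Species D),(Species K,Species Y))).
Changes per character on this tree: Char. 1: 1; Char. 2: 1; Char. 3: 1; Char. 4: 1.
Total = 4.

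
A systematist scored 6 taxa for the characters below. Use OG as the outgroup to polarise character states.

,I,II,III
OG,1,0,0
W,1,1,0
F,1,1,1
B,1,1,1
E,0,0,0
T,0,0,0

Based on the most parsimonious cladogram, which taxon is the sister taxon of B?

F

Character polarity is set by the outgroup: the derived state is whichever differs from the outgroup's state, so for I the derived state is '0', and for the remaining characters it is '1'.
I: derived state '0' in E and T only — synapomorphy for {E, T}.
II (derived state '1') is shared by B, F, and W — a synapomorphy uniting that clade.
III: derived state '1' in B and F only — synapomorphy for {B, F}.
Most parsimonious ingroup topology: ((W,(F,B)),(E,T)).
B and F form a cherry on this tree, so they are sister taxa.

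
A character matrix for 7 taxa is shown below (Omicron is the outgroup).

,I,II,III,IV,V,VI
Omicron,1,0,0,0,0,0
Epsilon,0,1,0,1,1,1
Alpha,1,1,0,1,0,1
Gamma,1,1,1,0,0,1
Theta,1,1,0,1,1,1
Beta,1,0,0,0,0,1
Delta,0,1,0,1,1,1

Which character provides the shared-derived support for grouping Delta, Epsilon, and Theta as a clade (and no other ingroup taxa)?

Character polarity is set by the outgroup: the derived state is whichever differs from the outgroup's state, so for I the derived state is '0', and for the remaining characters it is '1'.
I: derived state '0' in Delta and Epsilon only — synapomorphy for {Delta, Epsilon}.
II (derived state '1') is shared by Alpha, Delta, Epsilon, Gamma, and Theta — a synapomorphy uniting that clade.
III (derived state '1') is unique to Gamma (autapomorphy; uninformative for grouping).
Only Alpha, Delta, Epsilon, and Theta show the derived state '1' for IV, supporting them as a clade.
V: derived state '1' in Delta, Epsilon, and Theta only — synapomorphy for {Delta, Epsilon, Theta}.
VI (derived state '1') is shared by all ingroup taxa — unites the whole ingroup.
Most parsimonious ingroup topology: (((((Epsilon,Delta),Theta),Alpha),Gamma),Beta).
The clade {Delta, Epsilon, Theta} is supported by V: its derived state '1' occurs in exactly those taxa and in no other taxon (including the outgroup).

V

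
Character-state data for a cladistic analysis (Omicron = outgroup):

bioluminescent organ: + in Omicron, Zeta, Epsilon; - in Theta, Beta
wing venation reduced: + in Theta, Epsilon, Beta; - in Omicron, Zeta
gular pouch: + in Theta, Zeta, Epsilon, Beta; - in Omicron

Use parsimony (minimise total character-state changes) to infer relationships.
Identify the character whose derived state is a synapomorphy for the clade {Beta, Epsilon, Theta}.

wing venation reduced

Character polarity is set by the outgroup: the derived state is whichever differs from the outgroup's state, so for bioluminescent organ the derived state is '-', and for the remaining characters it is '+'.
bioluminescent organ: derived state '-' in Beta and Theta only — synapomorphy for {Beta, Theta}.
wing venation reduced (derived state '+') is shared by Beta, Epsilon, and Theta — a synapomorphy uniting that clade.
gular pouch (derived state '+') is shared by all ingroup taxa — unites the whole ingroup.
Most parsimonious ingroup topology: (((Theta,Beta),Epsilon),Zeta).
The clade {Beta, Epsilon, Theta} is supported by wing venation reduced: its derived state '+' occurs in exactly those taxa and in no other taxon (including the outgroup).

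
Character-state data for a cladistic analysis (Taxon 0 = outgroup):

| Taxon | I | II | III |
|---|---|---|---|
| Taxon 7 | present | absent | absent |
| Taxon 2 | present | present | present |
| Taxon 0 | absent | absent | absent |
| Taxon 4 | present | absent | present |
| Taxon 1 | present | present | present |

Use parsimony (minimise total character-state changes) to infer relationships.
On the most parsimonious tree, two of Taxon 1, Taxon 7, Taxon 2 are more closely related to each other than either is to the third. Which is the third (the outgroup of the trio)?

Taxon 7

The outgroup has state 'absent' for every character, so 'present' is the derived state throughout.
All ingroup taxa share the derived state 'present' for I; it defines the ingroup but does not resolve relationships within it.
II: derived state 'present' in Taxon 1 and Taxon 2 only — synapomorphy for {Taxon 1, Taxon 2}.
Only Taxon 1, Taxon 2, and Taxon 4 show the derived state 'present' for III, supporting them as a clade.
Most parsimonious ingroup topology: (((Taxon 2,Taxon 1),Taxon 4),Taxon 7).
Taxon 2 and Taxon 1 share a more recent common ancestor with each other than either does with Taxon 7, so Taxon 7 is the least closely related of the three.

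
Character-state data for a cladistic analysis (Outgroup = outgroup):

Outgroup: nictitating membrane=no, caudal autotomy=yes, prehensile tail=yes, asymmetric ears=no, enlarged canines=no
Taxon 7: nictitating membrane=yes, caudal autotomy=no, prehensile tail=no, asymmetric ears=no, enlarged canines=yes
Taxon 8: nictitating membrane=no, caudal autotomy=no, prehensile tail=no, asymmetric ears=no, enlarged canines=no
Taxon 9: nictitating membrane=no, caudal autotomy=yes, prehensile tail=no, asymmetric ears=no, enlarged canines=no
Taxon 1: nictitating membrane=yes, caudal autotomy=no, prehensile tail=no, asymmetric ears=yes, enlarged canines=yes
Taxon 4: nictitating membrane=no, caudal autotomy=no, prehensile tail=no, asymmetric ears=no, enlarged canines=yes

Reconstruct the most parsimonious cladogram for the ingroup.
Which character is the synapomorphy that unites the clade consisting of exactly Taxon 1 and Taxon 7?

Character polarity is set by the outgroup: the derived state is whichever differs from the outgroup's state, so for caudal autotomy, prehensile tail the derived state is 'no', and for the remaining characters it is 'yes'.
nictitating membrane: derived state 'yes' in Taxon 1 and Taxon 7 only — synapomorphy for {Taxon 1, Taxon 7}.
caudal autotomy (derived state 'no') is shared by Taxon 1, Taxon 4, Taxon 7, and Taxon 8 — a synapomorphy uniting that clade.
prehensile tail (derived state 'no') is shared by all ingroup taxa — unites the whole ingroup.
asymmetric ears: derived state 'yes' in Taxon 1 only — an autapomorphy, so it tells us nothing about relationships among taxa.
enlarged canines (derived state 'yes') is shared by Taxon 1, Taxon 4, and Taxon 7 — a synapomorphy uniting that clade.
Most parsimonious ingroup topology: ((((Taxon 7,Taxon 1),Taxon 4),Taxon 8),Taxon 9).
The clade {Taxon 1, Taxon 7} is supported by nictitating membrane: its derived state 'yes' occurs in exactly those taxa and in no other taxon (including the outgroup).

nictitating membrane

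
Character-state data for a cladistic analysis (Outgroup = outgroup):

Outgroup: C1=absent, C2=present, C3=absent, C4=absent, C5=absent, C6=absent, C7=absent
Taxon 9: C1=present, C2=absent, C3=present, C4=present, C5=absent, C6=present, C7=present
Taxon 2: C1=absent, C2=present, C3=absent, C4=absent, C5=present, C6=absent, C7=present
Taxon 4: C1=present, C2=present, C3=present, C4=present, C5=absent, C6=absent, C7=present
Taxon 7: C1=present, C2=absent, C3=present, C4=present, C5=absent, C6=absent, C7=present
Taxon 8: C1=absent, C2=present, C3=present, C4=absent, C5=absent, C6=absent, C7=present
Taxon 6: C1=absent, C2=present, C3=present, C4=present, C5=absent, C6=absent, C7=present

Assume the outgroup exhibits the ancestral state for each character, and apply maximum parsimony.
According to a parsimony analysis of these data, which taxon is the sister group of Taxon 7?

Taxon 9

Character polarity is set by the outgroup: the derived state is whichever differs from the outgroup's state, so for C2 the derived state is 'absent', and for the remaining characters it is 'present'.
Only Taxon 4, Taxon 7, and Taxon 9 show the derived state 'present' for C1, supporting them as a clade.
C2 (derived state 'absent') is shared by Taxon 7 and Taxon 9 — a synapomorphy uniting that clade.
C3: derived state 'present' in Taxon 4, Taxon 6, Taxon 7, Taxon 8, and Taxon 9 only — synapomorphy for {Taxon 4, Taxon 6, Taxon 7, Taxon 8, Taxon 9}.
C4: derived state 'present' in Taxon 4, Taxon 6, Taxon 7, and Taxon 9 only — synapomorphy for {Taxon 4, Taxon 6, Taxon 7, Taxon 9}.
C5 (derived state 'present') is unique to Taxon 2 (autapomorphy; uninformative for grouping).
C6 (derived state 'present') is unique to Taxon 9 (autapomorphy; uninformative for grouping).
All ingroup taxa share the derived state 'present' for C7; it defines the ingroup but does not resolve relationships within it.
Most parsimonious ingroup topology: (((((Taxon 9,Taxon 7),Taxon 4),Taxon 6),Taxon 8),Taxon 2).
Taxon 7 and Taxon 9 form a cherry on this tree, so they are sister taxa.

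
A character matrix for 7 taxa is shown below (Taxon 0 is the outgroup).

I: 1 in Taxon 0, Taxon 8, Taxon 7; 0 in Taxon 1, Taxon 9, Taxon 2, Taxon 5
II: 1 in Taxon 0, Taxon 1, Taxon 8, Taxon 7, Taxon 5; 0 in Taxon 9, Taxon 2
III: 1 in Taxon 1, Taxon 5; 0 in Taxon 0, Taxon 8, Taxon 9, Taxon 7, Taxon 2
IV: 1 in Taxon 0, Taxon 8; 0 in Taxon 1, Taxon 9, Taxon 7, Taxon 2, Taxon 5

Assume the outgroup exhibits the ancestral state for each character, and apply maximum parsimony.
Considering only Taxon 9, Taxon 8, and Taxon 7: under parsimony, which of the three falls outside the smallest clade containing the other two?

Character polarity is set by the outgroup: the derived state is whichever differs from the outgroup's state, so for I, II, IV the derived state is '0', and for the remaining characters it is '1'.
Only Taxon 1, Taxon 2, Taxon 5, and Taxon 9 show the derived state '0' for I, supporting them as a clade.
Only Taxon 2 and Taxon 9 show the derived state '0' for II, supporting them as a clade.
III: derived state '1' in Taxon 1 and Taxon 5 only — synapomorphy for {Taxon 1, Taxon 5}.
IV (derived state '0') is shared by Taxon 1, Taxon 2, Taxon 5, Taxon 7, and Taxon 9 — a synapomorphy uniting that clade.
Most parsimonious ingroup topology: ((((Taxon 1,Taxon 5),(Taxon 9,Taxon 2)),Taxon 7),Taxon 8).
Taxon 9 and Taxon 7 share a more recent common ancestor with each other than either does with Taxon 8, so Taxon 8 is the least closely related of the three.

Taxon 8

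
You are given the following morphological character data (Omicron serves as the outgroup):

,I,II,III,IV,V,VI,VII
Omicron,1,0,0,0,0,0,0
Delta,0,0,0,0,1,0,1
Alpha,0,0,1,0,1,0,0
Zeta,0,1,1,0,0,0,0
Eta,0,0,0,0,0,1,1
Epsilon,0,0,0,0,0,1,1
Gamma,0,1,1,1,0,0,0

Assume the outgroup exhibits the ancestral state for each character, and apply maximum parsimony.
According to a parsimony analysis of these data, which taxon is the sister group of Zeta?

Gamma

Character polarity is set by the outgroup: the derived state is whichever differs from the outgroup's state, so for I the derived state is '0', and for the remaining characters it is '1'.
I (derived state '0') is shared by all ingroup taxa — unites the whole ingroup.
II: derived state '1' in Gamma and Zeta only — synapomorphy for {Gamma, Zeta}.
III: derived state '1' in Alpha, Gamma, and Zeta only — synapomorphy for {Alpha, Gamma, Zeta}.
IV (derived state '1') is unique to Gamma (autapomorphy; uninformative for grouping).
V (state '1') occurs in Alpha and Delta but conflicts with the nesting implied by the other characters — most parsimoniously interpreted as homoplasy.
Only Epsilon and Eta show the derived state '1' for VI, supporting them as a clade.
Only Delta, Epsilon, and Eta show the derived state '1' for VII, supporting them as a clade.
Most parsimonious ingroup topology: ((Delta,(Eta,Epsilon)),(Alpha,(Zeta,Gamma))).
Zeta and Gamma form a cherry on this tree, so they are sister taxa.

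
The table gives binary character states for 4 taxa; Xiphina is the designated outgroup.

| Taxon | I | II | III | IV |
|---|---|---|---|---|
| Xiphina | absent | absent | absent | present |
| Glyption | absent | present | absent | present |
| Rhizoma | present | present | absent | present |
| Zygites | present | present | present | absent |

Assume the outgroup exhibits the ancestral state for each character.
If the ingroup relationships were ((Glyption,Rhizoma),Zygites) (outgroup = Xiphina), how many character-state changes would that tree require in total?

5

Map each character onto ((Glyption,Rhizoma),Zygites) (rooted by Xiphina) and count the minimum state changes it requires (Fitch parsimony):
I: 2; II: 1; III: 1; IV: 1.
Total tree length = 5.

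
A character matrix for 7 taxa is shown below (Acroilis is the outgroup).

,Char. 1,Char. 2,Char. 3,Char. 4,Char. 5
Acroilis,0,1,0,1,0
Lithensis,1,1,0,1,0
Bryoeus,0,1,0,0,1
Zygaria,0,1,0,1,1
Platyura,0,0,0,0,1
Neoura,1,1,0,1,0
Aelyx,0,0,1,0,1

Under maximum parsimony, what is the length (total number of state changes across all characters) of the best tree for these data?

5

Character polarity is set by the outgroup: the derived state is whichever differs from the outgroup's state, so for Char. 2, Char. 4 the derived state is '0', and for the remaining characters it is '1'.
Only Lithensis and Neoura show the derived state '1' for Char. 1, supporting them as a clade.
Char. 2: derived state '0' in Aelyx and Platyura only — synapomorphy for {Aelyx, Platyura}.
Char. 3: derived state '1' in Aelyx only — an autapomorphy, so it tells us nothing about relationships among taxa.
Char. 4 (derived state '0') is shared by Aelyx, Bryoeus, and Platyura — a synapomorphy uniting that clade.
Char. 5: derived state '1' in Aelyx, Bryoeus, Platyura, and Zygaria only — synapomorphy for {Aelyx, Bryoeus, Platyura, Zygaria}.
Most parsimonious ingroup topology: ((Lithensis,Neoura),((Bryoeus,(Platyura,Aelyx)),Zygaria)).
Changes per character on this tree: Char. 1: 1; Char. 2: 1; Char. 3: 1; Char. 4: 1; Char. 5: 1.
Total = 5.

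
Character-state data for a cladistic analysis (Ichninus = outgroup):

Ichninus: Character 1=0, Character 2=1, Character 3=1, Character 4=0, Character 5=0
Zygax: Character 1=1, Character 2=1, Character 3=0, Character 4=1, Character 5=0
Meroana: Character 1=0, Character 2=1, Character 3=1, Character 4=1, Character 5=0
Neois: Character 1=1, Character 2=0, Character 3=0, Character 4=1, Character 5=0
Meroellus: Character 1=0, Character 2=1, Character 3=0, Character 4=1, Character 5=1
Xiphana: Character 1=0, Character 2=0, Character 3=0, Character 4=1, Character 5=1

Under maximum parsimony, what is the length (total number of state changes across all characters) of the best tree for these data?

6

Character polarity is set by the outgroup: the derived state is whichever differs from the outgroup's state, so for Character 2, Character 3 the derived state is '0', and for the remaining characters it is '1'.
Character 1 (derived state '1') is shared by Neois and Zygax — a synapomorphy uniting that clade.
Character 2 (state '0') occurs in Neois and Xiphana but conflicts with the nesting implied by the other characters — most parsimoniously interpreted as homoplasy.
Character 3 (derived state '0') is shared by Meroellus, Neois, Xiphana, and Zygax — a synapomorphy uniting that clade.
Character 4 (derived state '1') is shared by all ingroup taxa — unites the whole ingroup.
Character 5 (derived state '1') is shared by Meroellus and Xiphana — a synapomorphy uniting that clade.
Most parsimonious ingroup topology: (((Zygax,Neois),(Meroellus,Xiphana)),Meroana).
Changes per character on this tree: Character 1: 1; Character 2: 2; Character 3: 1; Character 4: 1; Character 5: 1.
Total = 6.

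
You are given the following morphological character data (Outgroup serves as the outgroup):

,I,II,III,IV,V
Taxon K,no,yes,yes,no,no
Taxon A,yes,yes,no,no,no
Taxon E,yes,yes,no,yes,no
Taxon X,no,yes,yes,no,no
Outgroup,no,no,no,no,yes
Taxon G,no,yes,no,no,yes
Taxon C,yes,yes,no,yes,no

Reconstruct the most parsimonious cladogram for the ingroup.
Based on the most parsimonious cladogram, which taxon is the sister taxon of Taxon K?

Taxon X

Character polarity is set by the outgroup: the derived state is whichever differs from the outgroup's state, so for V the derived state is 'no', and for the remaining characters it is 'yes'.
I (derived state 'yes') is shared by Taxon A, Taxon C, and Taxon E — a synapomorphy uniting that clade.
II (derived state 'yes') is shared by all ingroup taxa — unites the whole ingroup.
Only Taxon K and Taxon X show the derived state 'yes' for III, supporting them as a clade.
Only Taxon C and Taxon E show the derived state 'yes' for IV, supporting them as a clade.
V (derived state 'no') is shared by Taxon A, Taxon C, Taxon E, Taxon K, and Taxon X — a synapomorphy uniting that clade.
Most parsimonious ingroup topology: (((Taxon K,Taxon X),((Taxon C,Taxon E),Taxon A)),Taxon G).
Taxon K and Taxon X form a cherry on this tree, so they are sister taxa.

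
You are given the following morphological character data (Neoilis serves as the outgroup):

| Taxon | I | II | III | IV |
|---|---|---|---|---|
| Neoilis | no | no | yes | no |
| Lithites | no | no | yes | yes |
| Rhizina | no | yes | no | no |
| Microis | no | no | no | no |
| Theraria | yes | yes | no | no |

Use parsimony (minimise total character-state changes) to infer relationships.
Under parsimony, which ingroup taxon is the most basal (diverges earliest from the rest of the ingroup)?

Lithites

Character polarity is set by the outgroup: the derived state is whichever differs from the outgroup's state, so for III the derived state is 'no', and for the remaining characters it is 'yes'.
I (derived state 'yes') is unique to Theraria (autapomorphy; uninformative for grouping).
II (derived state 'yes') is shared by Rhizina and Theraria — a synapomorphy uniting that clade.
III: derived state 'no' in Microis, Rhizina, and Theraria only — synapomorphy for {Microis, Rhizina, Theraria}.
IV: derived state 'yes' in Lithites only — an autapomorphy, so it tells us nothing about relationships among taxa.
Most parsimonious ingroup topology: (Lithites,((Rhizina,Theraria),Microis)).
Lithites is sister to the clade containing all other ingroup taxa, so it is the earliest-diverging (most basal) ingroup lineage.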